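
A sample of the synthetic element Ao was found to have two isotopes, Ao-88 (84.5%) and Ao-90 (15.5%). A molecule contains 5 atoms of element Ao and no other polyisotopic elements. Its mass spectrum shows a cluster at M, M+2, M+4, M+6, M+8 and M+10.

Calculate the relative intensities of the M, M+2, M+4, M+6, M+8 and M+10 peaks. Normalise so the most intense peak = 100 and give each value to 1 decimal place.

Each Ao atom is independently Ao-88 (p = 0.845) or Ao-90 (q = 0.155); the cluster is the binomial expansion (p + q)^5.
P(M) = 0.845^5 = 0.430808
P(M+2) = 5 × 0.845^4 × 0.155^1 = 0.395120
P(M+4) = 10 × 0.845^3 × 0.155^2 = 0.144955
P(M+6) = 10 × 0.845^2 × 0.155^3 = 0.026589
P(M+8) = 5 × 0.845^1 × 0.155^4 = 0.002439
P(M+10) = 0.155^5 = 0.000089
The M peak is largest (0.430808); scaling to 100 gives 100.0 : 91.7 : 33.6 : 6.2 : 0.6 : 0.0.

100.0 : 91.7 : 33.6 : 6.2 : 0.6 : 0.0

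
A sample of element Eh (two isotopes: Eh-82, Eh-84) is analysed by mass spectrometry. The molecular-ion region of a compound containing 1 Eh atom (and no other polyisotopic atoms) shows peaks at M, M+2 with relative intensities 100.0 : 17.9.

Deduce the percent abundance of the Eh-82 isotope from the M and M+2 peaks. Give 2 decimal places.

84.82%

Let p = fractional abundance of Eh-82. I(M+2)/I(M) = [C(1,1)·p^0·(1−p)] / p^1 = 1·(1−p)/p = 17.9/100.0 = 0.1790
(1−p)/p = 0.1790/1 = 0.1790  ⇒  p = 1/(1 + 0.1790) = 0.8482
Eh-82: 84.82%, Eh-84: 15.18%.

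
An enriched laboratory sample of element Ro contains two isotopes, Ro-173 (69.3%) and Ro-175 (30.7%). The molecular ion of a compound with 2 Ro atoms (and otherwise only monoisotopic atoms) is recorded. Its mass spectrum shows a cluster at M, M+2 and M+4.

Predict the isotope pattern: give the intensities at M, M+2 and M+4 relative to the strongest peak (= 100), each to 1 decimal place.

100.0 : 88.6 : 19.6

Expanding (0.693 + 0.307)^2:
P(M) = 0.693^2 = 0.480249
P(M+2) = 2 × 0.693^1 × 0.307^1 = 0.425502
P(M+4) = 0.307^2 = 0.094249
The M peak is largest (0.480249); scaling to 100 gives 100.0 : 88.6 : 19.6.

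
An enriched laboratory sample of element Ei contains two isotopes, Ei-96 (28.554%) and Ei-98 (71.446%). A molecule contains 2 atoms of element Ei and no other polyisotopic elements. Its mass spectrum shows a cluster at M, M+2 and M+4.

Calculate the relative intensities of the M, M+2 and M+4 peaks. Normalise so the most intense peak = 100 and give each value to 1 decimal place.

Each Ei atom is independently Ei-96 (p = 0.28554) or Ei-98 (q = 0.71446); the cluster is the binomial expansion (p + q)^2.
P(M) = 0.28554^2 = 0.081533
P(M+2) = 2 × 0.28554^1 × 0.71446^1 = 0.408014
P(M+4) = 0.71446^2 = 0.510453
The M+4 peak is largest (0.510453); scaling to 100 gives 16.0 : 79.9 : 100.0.

16.0 : 79.9 : 100.0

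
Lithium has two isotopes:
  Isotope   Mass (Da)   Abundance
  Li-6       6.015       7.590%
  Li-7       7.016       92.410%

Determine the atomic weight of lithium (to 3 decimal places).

Weight each isotope mass by its fractional abundance: 0.07590 × 6.015 + 0.92410 × 7.016
= 0.4565 + 6.4835 = 6.9400 Da

6.940 Da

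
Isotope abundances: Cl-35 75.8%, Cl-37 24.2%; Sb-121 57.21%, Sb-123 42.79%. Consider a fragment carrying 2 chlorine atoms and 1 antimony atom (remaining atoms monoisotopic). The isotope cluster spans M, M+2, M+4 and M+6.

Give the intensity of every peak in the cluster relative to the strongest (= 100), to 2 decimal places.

72.13 : 100.00 : 41.80 : 5.50

Chlorine pattern (n=2): 0.574564 : 0.366872 : 0.058564
Antimony pattern (n=1): 0.5721 : 0.4279
Convolve the two distributions (both contribute in 2-u steps):
  M: 0.574564×0.5721 = 0.328708
  M+2: 0.574564×0.4279 + 0.366872×0.5721 = 0.455743
  M+4: 0.366872×0.4279 + 0.058564×0.5721 = 0.190489
  M+6: 0.058564×0.4279 = 0.025060
Scale to base peak (0.455743) = 100: 72.13 : 100.00 : 41.80 : 5.50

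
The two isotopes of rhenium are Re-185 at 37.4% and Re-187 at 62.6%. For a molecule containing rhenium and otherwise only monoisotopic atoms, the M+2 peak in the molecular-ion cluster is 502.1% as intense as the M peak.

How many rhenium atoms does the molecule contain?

3

For n independent Re atoms, I(M+2)/I(M) = n · (abundance Re-187) / (abundance Re-185) = n · 0.626/0.374.
n = 5.021 × 0.374/0.626 = 3.00 ≈ 3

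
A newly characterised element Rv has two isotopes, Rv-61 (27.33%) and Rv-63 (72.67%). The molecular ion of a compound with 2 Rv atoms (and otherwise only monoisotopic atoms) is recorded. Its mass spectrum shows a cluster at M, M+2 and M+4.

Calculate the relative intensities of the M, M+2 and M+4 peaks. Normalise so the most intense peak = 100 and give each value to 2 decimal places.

14.14 : 75.22 : 100.00

The 2 Rv atoms are independent, so intensities follow the terms of (0.2733 + 0.7267)^2.
P(M) = 0.2733^2 = 0.074693
P(M+2) = 2 × 0.2733^1 × 0.7267^1 = 0.397214
P(M+4) = 0.7267^2 = 0.528093
The M+4 peak is largest (0.528093); scaling to 100 gives 14.14 : 75.22 : 100.00.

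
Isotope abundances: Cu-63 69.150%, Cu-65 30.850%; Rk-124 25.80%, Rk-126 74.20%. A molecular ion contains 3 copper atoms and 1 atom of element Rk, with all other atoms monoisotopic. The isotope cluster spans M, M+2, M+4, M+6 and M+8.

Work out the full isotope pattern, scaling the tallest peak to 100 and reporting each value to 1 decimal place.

22.5 : 94.8 : 100.0 : 40.6 : 5.7

Copper pattern (n=3): 0.33065611 : 0.44254842 : 0.19743483 : 0.02936064
Element Rk pattern (n=1): 0.2580 : 0.7420
Convolve the two distributions (both contribute in 2-u steps):
  M: 0.33065611×0.2580 = 0.085309
  M+2: 0.33065611×0.7420 + 0.44254842×0.2580 = 0.359524
  M+4: 0.44254842×0.7420 + 0.19743483×0.2580 = 0.379309
  M+6: 0.19743483×0.7420 + 0.02936064×0.2580 = 0.154072
  M+8: 0.02936064×0.7420 = 0.021786
Scale to base peak (0.379309) = 100: 22.5 : 94.8 : 100.0 : 40.6 : 5.7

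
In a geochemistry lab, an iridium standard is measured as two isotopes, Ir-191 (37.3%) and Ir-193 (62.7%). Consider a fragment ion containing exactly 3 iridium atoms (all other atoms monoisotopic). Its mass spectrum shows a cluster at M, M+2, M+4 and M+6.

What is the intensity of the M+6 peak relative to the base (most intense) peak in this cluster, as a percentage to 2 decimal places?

Binomial terms of (0.373 + 0.627)^3: M 0.0519, M+2 0.2617, M+4 0.4399, M+6 0.2465 → M+4 is the base peak.
P(M+4) = C(3,2) × 0.373^1 × 0.627^2 = 3 × 0.3730 × 0.393129 = 0.439911 (base)
P(M+6) = C(3,3) × 0.373^0 × 0.627^3 = 1 × 1.0000 × 0.24649188 = 0.246492
Relative intensity = 0.246492 / 0.439911 × 100 = 56.03

56.03%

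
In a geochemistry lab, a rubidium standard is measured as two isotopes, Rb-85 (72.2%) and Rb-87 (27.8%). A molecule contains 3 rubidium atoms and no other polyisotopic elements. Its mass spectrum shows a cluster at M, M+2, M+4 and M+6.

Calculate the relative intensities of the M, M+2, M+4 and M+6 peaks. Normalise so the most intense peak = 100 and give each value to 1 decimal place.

86.6 : 100.0 : 38.5 : 4.9

Each Rb atom is independently Rb-85 (p = 0.722) or Rb-87 (q = 0.278); the cluster is the binomial expansion (p + q)^3.
P(M) = 0.722^3 = 0.376367
P(M+2) = 3 × 0.722^2 × 0.278^1 = 0.434751
P(M+4) = 3 × 0.722^1 × 0.278^2 = 0.167397
P(M+6) = 0.278^3 = 0.021485
The M+2 peak is largest (0.434751); scaling to 100 gives 86.6 : 100.0 : 38.5 : 4.9.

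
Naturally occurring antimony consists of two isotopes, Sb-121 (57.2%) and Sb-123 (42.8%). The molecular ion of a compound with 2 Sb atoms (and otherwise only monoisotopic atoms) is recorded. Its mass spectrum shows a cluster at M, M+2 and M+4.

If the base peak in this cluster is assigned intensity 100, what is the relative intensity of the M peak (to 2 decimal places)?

66.82

Term probabilities: M 0.3272, M+2 0.4896, M+4 0.1832. Base peak = M+2.
P(M+2) = C(2,1) × 0.572^1 × 0.428^1 = 2 × 0.5720 × 0.4280 = 0.489632 (base)
P(M) = C(2,0) × 0.572^2 × 0.428^0 = 1 × 0.327184 × 1.0000 = 0.327184
Relative intensity = 0.327184 / 0.489632 × 100 = 66.82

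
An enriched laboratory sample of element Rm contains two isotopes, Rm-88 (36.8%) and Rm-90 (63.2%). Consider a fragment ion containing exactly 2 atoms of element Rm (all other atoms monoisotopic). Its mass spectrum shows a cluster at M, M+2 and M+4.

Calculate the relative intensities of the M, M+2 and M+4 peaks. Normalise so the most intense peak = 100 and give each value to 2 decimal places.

The 2 Rm atoms are independent, so intensities follow the terms of (0.368 + 0.632)^2.
P(M) = 0.368^2 = 0.135424
P(M+2) = 2 × 0.368^1 × 0.632^1 = 0.465152
P(M+4) = 0.632^2 = 0.399424
The M+2 peak is largest (0.465152); scaling to 100 gives 29.11 : 100.00 : 85.87.

29.11 : 100.00 : 85.87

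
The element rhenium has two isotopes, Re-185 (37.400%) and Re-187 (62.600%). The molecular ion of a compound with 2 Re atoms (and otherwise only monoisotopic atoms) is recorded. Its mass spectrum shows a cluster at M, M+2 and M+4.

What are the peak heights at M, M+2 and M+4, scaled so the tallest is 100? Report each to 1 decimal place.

Each Re atom is independently Re-185 (p = 0.37400) or Re-187 (q = 0.62600); the cluster is the binomial expansion (p + q)^2.
P(M) = 0.37400^2 = 0.139876
P(M+2) = 2 × 0.37400^1 × 0.62600^1 = 0.468248
P(M+4) = 0.62600^2 = 0.391876
The M+2 peak is largest (0.468248); scaling to 100 gives 29.9 : 100.0 : 83.7.

29.9 : 100.0 : 83.7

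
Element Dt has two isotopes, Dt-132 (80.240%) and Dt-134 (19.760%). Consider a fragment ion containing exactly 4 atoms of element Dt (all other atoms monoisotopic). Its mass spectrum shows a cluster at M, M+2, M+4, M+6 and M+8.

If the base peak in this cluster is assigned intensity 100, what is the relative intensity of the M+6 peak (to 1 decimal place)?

6.0

Term probabilities: M 0.4145, M+2 0.4083, M+4 0.1508, M+6 0.0248, M+8 0.0015. Base peak = M.
P(M) = C(4,0) × 0.80240^4 × 0.19760^0 = 1 × 0.41453736 × 1.0000 = 0.414537 (base)
P(M+6) = C(4,3) × 0.80240^1 × 0.19760^3 = 4 × 0.8024 × 0.00771544 = 0.024763
Relative intensity = 0.024763 / 0.414537 × 100 = 6.0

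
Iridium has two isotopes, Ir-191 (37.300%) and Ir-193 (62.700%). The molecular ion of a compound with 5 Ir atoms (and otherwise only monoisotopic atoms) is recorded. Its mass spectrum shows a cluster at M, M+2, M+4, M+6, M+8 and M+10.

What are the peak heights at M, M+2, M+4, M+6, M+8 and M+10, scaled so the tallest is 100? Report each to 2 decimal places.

Each Ir atom is independently Ir-191 (p = 0.37300) or Ir-193 (q = 0.62700); the cluster is the binomial expansion (p + q)^5.
P(M) = 0.37300^5 = 0.007220
P(M+2) = 5 × 0.37300^4 × 0.62700^1 = 0.060684
P(M+4) = 10 × 0.37300^3 × 0.62700^2 = 0.204015
P(M+6) = 10 × 0.37300^2 × 0.62700^3 = 0.342942
P(M+8) = 5 × 0.37300^1 × 0.62700^4 = 0.288237
P(M+10) = 0.62700^5 = 0.096903
The M+6 peak is largest (0.342942); scaling to 100 gives 2.11 : 17.70 : 59.49 : 100.00 : 84.05 : 28.26.

2.11 : 17.70 : 59.49 : 100.00 : 84.05 : 28.26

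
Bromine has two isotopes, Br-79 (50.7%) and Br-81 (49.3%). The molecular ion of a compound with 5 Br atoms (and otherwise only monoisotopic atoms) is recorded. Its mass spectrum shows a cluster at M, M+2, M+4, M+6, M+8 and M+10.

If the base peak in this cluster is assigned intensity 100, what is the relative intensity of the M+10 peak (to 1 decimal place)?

9.2

Binomial terms of (0.507 + 0.493)^5: M 0.0335, M+2 0.1629, M+4 0.3168, M+6 0.3080, M+8 0.1497, M+10 0.0291 → M+4 is the base peak.
P(M+4) = C(5,2) × 0.507^3 × 0.493^2 = 10 × 0.13032384 × 0.243049 = 0.316751 (base)
P(M+10) = C(5,5) × 0.507^0 × 0.493^5 = 1 × 1.0000 × 0.0291229 = 0.029123
Relative intensity = 0.029123 / 0.316751 × 100 = 9.2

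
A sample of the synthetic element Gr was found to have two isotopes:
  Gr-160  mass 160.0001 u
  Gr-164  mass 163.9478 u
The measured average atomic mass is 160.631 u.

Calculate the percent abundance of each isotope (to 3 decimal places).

Gr-160: 84.019%, Gr-164: 15.981%

With x = fraction of Gr-160 (so Gr-164 is 1 − x):
160.0001·x + 163.9478·(1 − x) = 160.631
(160.0001 − 163.9478)·x = 160.631 − 163.9478
x = -3.3168 / -3.9477 = 0.84019 → 84.019% Gr-160, 15.981% Gr-164.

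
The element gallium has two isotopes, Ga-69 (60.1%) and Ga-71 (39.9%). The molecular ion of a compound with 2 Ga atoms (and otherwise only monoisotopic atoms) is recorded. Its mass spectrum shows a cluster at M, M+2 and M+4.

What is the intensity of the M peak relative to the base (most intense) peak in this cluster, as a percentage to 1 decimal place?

75.3%

Term probabilities: M 0.3612, M+2 0.4796, M+4 0.1592. Base peak = M+2.
P(M+2) = C(2,1) × 0.601^1 × 0.399^1 = 2 × 0.6010 × 0.3990 = 0.479598 (base)
P(M) = C(2,0) × 0.601^2 × 0.399^0 = 1 × 0.361201 × 1.0000 = 0.361201
Relative intensity = 0.361201 / 0.479598 × 100 = 75.3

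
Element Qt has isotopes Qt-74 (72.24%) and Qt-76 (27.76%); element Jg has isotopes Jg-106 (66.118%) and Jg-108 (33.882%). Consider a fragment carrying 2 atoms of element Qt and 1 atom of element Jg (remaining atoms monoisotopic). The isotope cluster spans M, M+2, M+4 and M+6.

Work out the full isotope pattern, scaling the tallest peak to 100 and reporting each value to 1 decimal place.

78.1 : 100.0 : 42.3 : 5.9

Element Qt pattern (n=2): 0.52186176 : 0.40107648 : 0.07706176
Element Jg pattern (n=1): 0.66118 : 0.33882
Convolve the two distributions (both contribute in 2-u steps):
  M: 0.52186176×0.66118 = 0.345045
  M+2: 0.52186176×0.33882 + 0.40107648×0.66118 = 0.442001
  M+4: 0.40107648×0.33882 + 0.07706176×0.66118 = 0.186844
  M+6: 0.07706176×0.33882 = 0.026110
Scale to base peak (0.442001) = 100: 78.1 : 100.0 : 42.3 : 5.9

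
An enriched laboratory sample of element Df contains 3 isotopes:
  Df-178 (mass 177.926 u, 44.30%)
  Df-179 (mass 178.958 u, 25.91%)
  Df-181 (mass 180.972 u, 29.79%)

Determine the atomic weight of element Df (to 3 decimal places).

Weight each isotope mass by its fractional abundance: 0.4430 × 177.926 + 0.2591 × 178.958 + 0.2979 × 180.972
= 78.8212 + 46.3680 + 53.9116 = 179.1008 u

179.101 u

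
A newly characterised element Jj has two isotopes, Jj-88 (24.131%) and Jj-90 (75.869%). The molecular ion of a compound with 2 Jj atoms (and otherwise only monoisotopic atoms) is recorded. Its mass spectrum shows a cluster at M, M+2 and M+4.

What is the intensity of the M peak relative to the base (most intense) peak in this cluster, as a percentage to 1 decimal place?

Binomial terms of (0.24131 + 0.75869)^2: M 0.0582, M+2 0.3662, M+4 0.5756 → M+4 is the base peak.
P(M+4) = C(2,2) × 0.24131^0 × 0.75869^2 = 1 × 1.0000 × 0.57561052 = 0.575611 (base)
P(M) = C(2,0) × 0.24131^2 × 0.75869^0 = 1 × 0.05823052 × 1.0000 = 0.058231
Relative intensity = 0.058231 / 0.575611 × 100 = 10.1

10.1%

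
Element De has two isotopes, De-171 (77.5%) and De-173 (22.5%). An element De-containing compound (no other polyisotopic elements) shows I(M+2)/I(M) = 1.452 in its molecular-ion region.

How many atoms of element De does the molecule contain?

5

With n De atoms, P(M+2)/P(M) = C(n,1)·p^(n−1)q / p^n = n·q/p = n · 0.225/0.775.
n = 1.452 × 0.775/0.225 = 5.00 ≈ 5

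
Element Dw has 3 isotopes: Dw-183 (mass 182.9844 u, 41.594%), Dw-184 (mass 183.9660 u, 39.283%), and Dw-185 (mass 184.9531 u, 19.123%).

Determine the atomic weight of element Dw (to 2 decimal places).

183.75 u

The abundance-weighted mean is 0.41594 × 182.9844 + 0.39283 × 183.9660 + 0.19123 × 184.9531
= 76.11053 + 72.26736 + 35.36858 = 183.74647 u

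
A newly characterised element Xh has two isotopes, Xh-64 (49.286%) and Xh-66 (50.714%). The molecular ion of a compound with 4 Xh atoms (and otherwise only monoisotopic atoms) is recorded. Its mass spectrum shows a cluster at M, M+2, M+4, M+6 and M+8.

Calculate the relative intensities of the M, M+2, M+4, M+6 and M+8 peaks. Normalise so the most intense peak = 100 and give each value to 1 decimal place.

Expanding (0.49286 + 0.50714)^4:
P(M) = 0.49286^4 = 0.059006
P(M+2) = 4 × 0.49286^3 × 0.50714^1 = 0.242861
P(M+4) = 6 × 0.49286^2 × 0.50714^2 = 0.374847
P(M+6) = 4 × 0.49286^1 × 0.50714^3 = 0.257139
P(M+8) = 0.50714^4 = 0.066147
The M+4 peak is largest (0.374847); scaling to 100 gives 15.7 : 64.8 : 100.0 : 68.6 : 17.6.

15.7 : 64.8 : 100.0 : 68.6 : 17.6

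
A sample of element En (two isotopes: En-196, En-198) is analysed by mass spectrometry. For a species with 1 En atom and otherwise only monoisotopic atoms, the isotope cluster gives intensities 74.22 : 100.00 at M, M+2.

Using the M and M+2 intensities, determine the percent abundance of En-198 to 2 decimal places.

57.40%

Let p = fractional abundance of En-196. I(M+2)/I(M) = [C(1,1)·p^0·(1−p)] / p^1 = 1·(1−p)/p = 100.00/74.22 = 1.3473
(1−p)/p = 1.3473/1 = 1.3473  ⇒  p = 1/(1 + 1.3473) = 0.4260
En-196: 42.60%, En-198: 57.40%.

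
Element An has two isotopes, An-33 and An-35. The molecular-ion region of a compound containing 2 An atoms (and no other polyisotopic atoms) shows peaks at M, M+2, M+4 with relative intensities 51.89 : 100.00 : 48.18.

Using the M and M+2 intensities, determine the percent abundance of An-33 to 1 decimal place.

50.9%

Write p for the An-33 fraction. I(M+2)/I(M) = [C(2,1)·p^1·(1−p)] / p^2 = 2·(1−p)/p = 100.00/51.89 = 1.9272
(1−p)/p = 1.9272/2 = 0.9636  ⇒  p = 1/(1 + 0.9636) = 0.5093
An-33: 50.9%, An-35: 49.1%.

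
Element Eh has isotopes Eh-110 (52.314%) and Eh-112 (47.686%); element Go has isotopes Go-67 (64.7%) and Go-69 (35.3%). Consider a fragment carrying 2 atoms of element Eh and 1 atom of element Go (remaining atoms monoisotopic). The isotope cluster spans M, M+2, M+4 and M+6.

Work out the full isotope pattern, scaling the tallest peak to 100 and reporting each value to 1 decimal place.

Element Eh pattern (n=2): 0.27367546 : 0.49892908 : 0.22739546
Element Go pattern (n=1): 0.6470 : 0.3530
Convolve the two distributions (both contribute in 2-u steps):
  M: 0.27367546×0.6470 = 0.177068
  M+2: 0.27367546×0.3530 + 0.49892908×0.6470 = 0.419415
  M+4: 0.49892908×0.3530 + 0.22739546×0.6470 = 0.323247
  M+6: 0.22739546×0.3530 = 0.080271
Scale to base peak (0.419415) = 100: 42.2 : 100.0 : 77.1 : 19.1

42.2 : 100.0 : 77.1 : 19.1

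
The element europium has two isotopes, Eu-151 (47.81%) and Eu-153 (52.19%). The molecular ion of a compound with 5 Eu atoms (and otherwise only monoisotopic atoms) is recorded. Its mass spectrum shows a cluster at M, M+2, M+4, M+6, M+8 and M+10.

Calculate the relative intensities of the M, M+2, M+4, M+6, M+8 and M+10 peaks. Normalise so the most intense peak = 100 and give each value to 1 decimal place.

Each Eu atom is independently Eu-151 (p = 0.4781) or Eu-153 (q = 0.5219); the cluster is the binomial expansion (p + q)^5.
P(M) = 0.4781^5 = 0.024980
P(M+2) = 5 × 0.4781^4 × 0.5219^1 = 0.136343
P(M+4) = 10 × 0.4781^3 × 0.5219^2 = 0.297667
P(M+6) = 10 × 0.4781^2 × 0.5219^3 = 0.324937
P(M+8) = 5 × 0.4781^1 × 0.5219^4 = 0.177353
P(M+10) = 0.5219^5 = 0.038720
The M+6 peak is largest (0.324937); scaling to 100 gives 7.7 : 42.0 : 91.6 : 100.0 : 54.6 : 11.9.

7.7 : 42.0 : 91.6 : 100.0 : 54.6 : 11.9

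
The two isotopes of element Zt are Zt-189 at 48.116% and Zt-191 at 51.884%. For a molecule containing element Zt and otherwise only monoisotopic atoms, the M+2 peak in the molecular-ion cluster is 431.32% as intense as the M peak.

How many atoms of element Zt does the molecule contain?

For n independent Zt atoms, I(M+2)/I(M) = n · (abundance Zt-191) / (abundance Zt-189) = n · 0.51884/0.48116.
n = 4.3132 × 0.48116/0.51884 = 4.00 ≈ 4

4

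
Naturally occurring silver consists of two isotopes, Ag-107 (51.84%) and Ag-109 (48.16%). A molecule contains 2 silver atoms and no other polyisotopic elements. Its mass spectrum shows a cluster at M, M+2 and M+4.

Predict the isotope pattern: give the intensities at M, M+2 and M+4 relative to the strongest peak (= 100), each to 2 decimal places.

53.82 : 100.00 : 46.45

Expanding (0.5184 + 0.4816)^2:
P(M) = 0.5184^2 = 0.268739
P(M+2) = 2 × 0.5184^1 × 0.4816^1 = 0.499323
P(M+4) = 0.4816^2 = 0.231939
The M+2 peak is largest (0.499323); scaling to 100 gives 53.82 : 100.00 : 46.45.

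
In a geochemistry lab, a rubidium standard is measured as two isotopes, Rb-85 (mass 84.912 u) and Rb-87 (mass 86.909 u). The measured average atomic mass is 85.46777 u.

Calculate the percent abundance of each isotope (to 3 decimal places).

Rb-85: 72.170%, Rb-87: 27.830%

Let x be the fractional abundance of Rb-85; then Rb-87 has abundance 1 − x.
84.912·x + 86.909·(1 − x) = 85.46777
(84.912 − 86.909)·x = 85.46777 − 86.909
x = -1.44123 / -1.997 = 0.72170 → 72.170% Rb-85, 27.830% Rb-87.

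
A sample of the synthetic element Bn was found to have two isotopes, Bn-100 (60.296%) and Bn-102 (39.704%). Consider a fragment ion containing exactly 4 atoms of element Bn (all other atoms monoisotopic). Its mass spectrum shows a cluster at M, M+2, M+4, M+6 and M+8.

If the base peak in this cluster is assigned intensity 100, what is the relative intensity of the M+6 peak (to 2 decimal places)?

43.36

Term probabilities: M 0.1322, M+2 0.3481, M+4 0.3439, M+6 0.1510, M+8 0.0249. Base peak = M+2.
P(M+2) = C(4,1) × 0.60296^3 × 0.39704^1 = 4 × 0.2192126 × 0.39704 = 0.348145 (base)
P(M+6) = C(4,3) × 0.60296^1 × 0.39704^3 = 4 × 0.60296 × 0.06258969 = 0.150956
Relative intensity = 0.150956 / 0.348145 × 100 = 43.36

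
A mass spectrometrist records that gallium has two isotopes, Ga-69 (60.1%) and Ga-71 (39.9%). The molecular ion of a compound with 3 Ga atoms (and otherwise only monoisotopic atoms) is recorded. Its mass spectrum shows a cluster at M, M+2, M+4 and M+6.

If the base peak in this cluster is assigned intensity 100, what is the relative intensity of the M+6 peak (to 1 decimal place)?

(0.601 + 0.399)^3 gives M 0.2171, M+2 0.4324, M+4 0.2870, M+6 0.0635; the largest is M+2.
P(M+2) = C(3,1) × 0.601^2 × 0.399^1 = 3 × 0.361201 × 0.3990 = 0.432358 (base)
P(M+6) = C(3,3) × 0.601^0 × 0.399^3 = 1 × 1.0000 × 0.0635212 = 0.063521
Relative intensity = 0.063521 / 0.432358 × 100 = 14.7

14.7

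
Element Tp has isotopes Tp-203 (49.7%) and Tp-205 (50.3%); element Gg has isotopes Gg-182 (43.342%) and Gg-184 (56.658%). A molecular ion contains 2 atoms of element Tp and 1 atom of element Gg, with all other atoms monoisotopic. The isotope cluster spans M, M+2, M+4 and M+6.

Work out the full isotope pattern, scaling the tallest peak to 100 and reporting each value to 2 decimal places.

Element Tp pattern (n=2): 0.247009 : 0.499982 : 0.253009
Element Gg pattern (n=1): 0.43342 : 0.56658
Convolve the two distributions (both contribute in 2-u steps):
  M: 0.247009×0.43342 = 0.107059
  M+2: 0.247009×0.56658 + 0.499982×0.43342 = 0.356653
  M+4: 0.499982×0.56658 + 0.253009×0.43342 = 0.392939
  M+6: 0.253009×0.56658 = 0.143350
Scale to base peak (0.392939) = 100: 27.25 : 90.77 : 100.00 : 36.48

27.25 : 90.77 : 100.00 : 36.48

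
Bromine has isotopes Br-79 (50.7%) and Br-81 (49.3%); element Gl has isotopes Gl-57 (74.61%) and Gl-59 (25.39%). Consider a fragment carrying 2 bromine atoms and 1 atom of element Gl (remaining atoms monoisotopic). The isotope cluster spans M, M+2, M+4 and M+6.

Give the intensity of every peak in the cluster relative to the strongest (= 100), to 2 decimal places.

43.76 : 100.00 : 70.34 : 14.08

Bromine pattern (n=2): 0.257049 : 0.499902 : 0.243049
Element Gl pattern (n=1): 0.7461 : 0.2539
Convolve the two distributions (both contribute in 2-u steps):
  M: 0.257049×0.7461 = 0.191784
  M+2: 0.257049×0.2539 + 0.499902×0.7461 = 0.438242
  M+4: 0.499902×0.2539 + 0.243049×0.7461 = 0.308264
  M+6: 0.243049×0.2539 = 0.061710
Scale to base peak (0.438242) = 100: 43.76 : 100.00 : 70.34 : 14.08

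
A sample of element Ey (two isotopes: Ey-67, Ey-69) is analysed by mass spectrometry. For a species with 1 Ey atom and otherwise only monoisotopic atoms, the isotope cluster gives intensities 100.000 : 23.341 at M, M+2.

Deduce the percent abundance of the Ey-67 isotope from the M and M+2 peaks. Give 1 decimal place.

If p is the fraction of Ey that is Ey-67, then I(M+2)/I(M) = [C(1,1)·p^0·(1−p)] / p^1 = 1·(1−p)/p = 23.341/100.000 = 0.2334
(1−p)/p = 0.2334/1 = 0.2334  ⇒  p = 1/(1 + 0.2334) = 0.8108
Ey-67: 81.1%, Ey-69: 18.9%.

81.1%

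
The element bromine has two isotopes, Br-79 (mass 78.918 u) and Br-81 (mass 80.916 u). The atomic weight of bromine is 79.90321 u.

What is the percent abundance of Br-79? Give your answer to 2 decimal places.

50.69%

Writing the weighted mean with unknown fraction x of Br-79:
78.918·x + 80.916·(1 − x) = 79.90321
(78.918 − 80.916)·x = 79.90321 − 80.916
x = -1.01279 / -1.998 = 0.50690 → 50.69% Br-79, 49.31% Br-81.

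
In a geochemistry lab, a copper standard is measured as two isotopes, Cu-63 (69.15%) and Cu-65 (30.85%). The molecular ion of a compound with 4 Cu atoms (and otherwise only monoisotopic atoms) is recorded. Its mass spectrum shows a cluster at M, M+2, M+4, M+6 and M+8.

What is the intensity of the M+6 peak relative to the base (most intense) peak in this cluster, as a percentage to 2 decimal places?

19.90%

(0.6915 + 0.3085)^4 gives M 0.2286, M+2 0.4080, M+4 0.2731, M+6 0.0812, M+8 0.0091; the largest is M+2.
P(M+2) = C(4,1) × 0.6915^3 × 0.3085^1 = 4 × 0.33065611 × 0.3085 = 0.408030 (base)
P(M+6) = C(4,3) × 0.6915^1 × 0.3085^3 = 4 × 0.6915 × 0.02936064 = 0.081212
Relative intensity = 0.081212 / 0.408030 × 100 = 19.90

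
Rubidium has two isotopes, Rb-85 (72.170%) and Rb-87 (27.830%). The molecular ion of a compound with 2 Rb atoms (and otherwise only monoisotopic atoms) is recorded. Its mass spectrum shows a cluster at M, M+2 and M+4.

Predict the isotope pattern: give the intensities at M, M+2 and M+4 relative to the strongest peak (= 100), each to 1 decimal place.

100.0 : 77.1 : 14.9

The 2 Rb atoms are independent, so intensities follow the terms of (0.72170 + 0.27830)^2.
P(M) = 0.72170^2 = 0.520851
P(M+2) = 2 × 0.72170^1 × 0.27830^1 = 0.401698
P(M+4) = 0.27830^2 = 0.077451
The M peak is largest (0.520851); scaling to 100 gives 100.0 : 77.1 : 14.9.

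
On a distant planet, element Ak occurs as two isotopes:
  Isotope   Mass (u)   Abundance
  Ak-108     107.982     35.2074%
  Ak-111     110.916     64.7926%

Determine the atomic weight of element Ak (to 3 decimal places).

Average mass = Σ (abundance × isotope mass) = 0.352074 × 107.982 + 0.647926 × 110.916
= 38.0177 + 71.8654 = 109.8831 u

109.883 u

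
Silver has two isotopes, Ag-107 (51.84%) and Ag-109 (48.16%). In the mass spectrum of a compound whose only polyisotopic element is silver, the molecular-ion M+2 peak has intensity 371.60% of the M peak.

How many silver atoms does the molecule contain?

4

For n independent Ag atoms, I(M+2)/I(M) = n · (abundance Ag-109) / (abundance Ag-107) = n · 0.4816/0.5184.
n = 3.7160 × 0.5184/0.4816 = 4.00 ≈ 4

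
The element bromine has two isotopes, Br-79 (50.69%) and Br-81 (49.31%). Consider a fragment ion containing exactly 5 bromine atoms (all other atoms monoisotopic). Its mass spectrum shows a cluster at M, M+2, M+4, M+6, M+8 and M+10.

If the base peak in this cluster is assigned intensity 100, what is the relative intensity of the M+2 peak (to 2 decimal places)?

51.40

(0.5069 + 0.4931)^5 gives M 0.0335, M+2 0.1628, M+4 0.3167, M+6 0.3081, M+8 0.1498, M+10 0.0292; the largest is M+4.
P(M+4) = C(5,2) × 0.5069^3 × 0.4931^2 = 10 × 0.13024674 × 0.24314761 = 0.316692 (base)
P(M+2) = C(5,1) × 0.5069^4 × 0.4931^1 = 5 × 0.06602207 × 0.4931 = 0.162777
Relative intensity = 0.162777 / 0.316692 × 100 = 51.40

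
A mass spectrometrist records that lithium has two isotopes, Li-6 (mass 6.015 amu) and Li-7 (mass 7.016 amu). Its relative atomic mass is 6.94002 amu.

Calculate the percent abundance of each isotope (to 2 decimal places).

Let x be the fractional abundance of Li-6; then Li-7 has abundance 1 − x.
6.015·x + 7.016·(1 − x) = 6.94002
(6.015 − 7.016)·x = 6.94002 − 7.016
x = -0.07598 / -1.001 = 0.07590 → 7.59% Li-6, 92.41% Li-7.

Li-6: 7.59%, Li-7: 92.41%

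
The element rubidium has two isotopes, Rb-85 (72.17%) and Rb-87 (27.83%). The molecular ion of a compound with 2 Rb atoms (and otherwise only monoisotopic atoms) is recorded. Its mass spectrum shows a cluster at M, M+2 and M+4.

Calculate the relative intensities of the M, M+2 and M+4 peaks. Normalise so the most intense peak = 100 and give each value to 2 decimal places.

The 2 Rb atoms are independent, so intensities follow the terms of (0.7217 + 0.2783)^2.
P(M) = 0.7217^2 = 0.520851
P(M+2) = 2 × 0.7217^1 × 0.2783^1 = 0.401698
P(M+4) = 0.2783^2 = 0.077451
The M peak is largest (0.520851); scaling to 100 gives 100.00 : 77.12 : 14.87.

100.00 : 77.12 : 14.87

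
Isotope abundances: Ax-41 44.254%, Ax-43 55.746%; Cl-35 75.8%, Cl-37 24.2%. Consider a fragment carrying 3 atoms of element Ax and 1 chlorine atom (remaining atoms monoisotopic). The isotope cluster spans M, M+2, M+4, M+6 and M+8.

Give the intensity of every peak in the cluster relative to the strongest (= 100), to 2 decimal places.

Element Ax pattern (n=3): 0.08666776 : 0.32752166 : 0.41257338 : 0.17323719
Chlorine pattern (n=1): 0.7580 : 0.2420
Convolve the two distributions (both contribute in 2-u steps):
  M: 0.08666776×0.7580 = 0.065694
  M+2: 0.08666776×0.2420 + 0.32752166×0.7580 = 0.269235
  M+4: 0.32752166×0.2420 + 0.41257338×0.7580 = 0.391991
  M+6: 0.41257338×0.2420 + 0.17323719×0.7580 = 0.231157
  M+8: 0.17323719×0.2420 = 0.041923
Scale to base peak (0.391991) = 100: 16.76 : 68.68 : 100.00 : 58.97 : 10.69

16.76 : 68.68 : 100.00 : 58.97 : 10.69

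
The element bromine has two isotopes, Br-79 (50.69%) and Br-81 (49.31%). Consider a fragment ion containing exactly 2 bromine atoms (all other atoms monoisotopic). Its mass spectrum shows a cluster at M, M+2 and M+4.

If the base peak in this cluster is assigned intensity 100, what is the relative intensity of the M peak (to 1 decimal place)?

(0.5069 + 0.4931)^2 gives M 0.2569, M+2 0.4999, M+4 0.2431; the largest is M+2.
P(M+2) = C(2,1) × 0.5069^1 × 0.4931^1 = 2 × 0.5069 × 0.4931 = 0.499905 (base)
P(M) = C(2,0) × 0.5069^2 × 0.4931^0 = 1 × 0.25694761 × 1.0000 = 0.256948
Relative intensity = 0.256948 / 0.499905 × 100 = 51.4

51.4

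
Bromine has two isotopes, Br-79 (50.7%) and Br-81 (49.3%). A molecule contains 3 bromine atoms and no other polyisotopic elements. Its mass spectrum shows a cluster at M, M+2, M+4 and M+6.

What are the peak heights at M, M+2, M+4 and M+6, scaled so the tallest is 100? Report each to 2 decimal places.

34.28 : 100.00 : 97.24 : 31.52

Expanding (0.507 + 0.493)^3:
P(M) = 0.507^3 = 0.130324
P(M+2) = 3 × 0.507^2 × 0.493^1 = 0.380175
P(M+4) = 3 × 0.507^1 × 0.493^2 = 0.369678
P(M+6) = 0.493^3 = 0.119823
The M+2 peak is largest (0.380175); scaling to 100 gives 34.28 : 100.00 : 97.24 : 31.52.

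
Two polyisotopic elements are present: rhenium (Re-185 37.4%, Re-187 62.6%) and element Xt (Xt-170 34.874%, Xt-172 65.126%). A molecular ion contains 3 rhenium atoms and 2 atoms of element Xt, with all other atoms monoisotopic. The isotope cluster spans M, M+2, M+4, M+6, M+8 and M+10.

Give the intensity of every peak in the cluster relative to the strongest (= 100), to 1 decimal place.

1.9 : 16.3 : 57.2 : 100.0 : 87.4 : 30.5

Rhenium pattern (n=3): 0.05231362 : 0.26268713 : 0.43968487 : 0.24531438
Element Xt pattern (n=2): 0.12161959 : 0.45424082 : 0.42413959
Convolve the two distributions (both contribute in 2-u steps):
  M: 0.05231362×0.12161959 = 0.006362
  M+2: 0.05231362×0.45424082 + 0.26268713×0.12161959 = 0.055711
  M+4: 0.05231362×0.42413959 + 0.26268713×0.45424082 + 0.43968487×0.12161959 = 0.194986
  M+6: 0.26268713×0.42413959 + 0.43968487×0.45424082 + 0.24531438×0.12161959 = 0.340974
  M+8: 0.43968487×0.42413959 + 0.24531438×0.45424082 = 0.297920
  M+10: 0.24531438×0.42413959 = 0.104048
Scale to base peak (0.340974) = 100: 1.9 : 16.3 : 57.2 : 100.0 : 87.4 : 30.5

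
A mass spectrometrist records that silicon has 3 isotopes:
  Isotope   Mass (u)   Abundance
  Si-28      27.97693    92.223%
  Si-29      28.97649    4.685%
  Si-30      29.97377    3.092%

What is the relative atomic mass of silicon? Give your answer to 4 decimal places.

28.0855 u

The abundance-weighted mean is 0.92223 × 27.97693 + 0.04685 × 28.97649 + 0.03092 × 29.97377
= 25.801164 + 1.357549 + 0.926789 = 28.085502 u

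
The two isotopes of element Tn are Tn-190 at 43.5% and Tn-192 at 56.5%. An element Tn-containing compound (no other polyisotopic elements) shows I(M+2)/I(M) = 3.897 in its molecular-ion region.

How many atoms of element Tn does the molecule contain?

With n Tn atoms, P(M+2)/P(M) = C(n,1)·p^(n−1)q / p^n = n·q/p = n · 0.565/0.435.
n = 3.897 × 0.435/0.565 = 3.00 ≈ 3

3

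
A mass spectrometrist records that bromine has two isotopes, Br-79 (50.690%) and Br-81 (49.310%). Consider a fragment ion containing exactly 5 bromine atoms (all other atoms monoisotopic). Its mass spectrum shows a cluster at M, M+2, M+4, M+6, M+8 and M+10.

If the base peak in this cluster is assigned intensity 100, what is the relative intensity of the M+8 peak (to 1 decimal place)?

47.3

(0.50690 + 0.49310)^5 gives M 0.0335, M+2 0.1628, M+4 0.3167, M+6 0.3081, M+8 0.1498, M+10 0.0292; the largest is M+4.
P(M+4) = C(5,2) × 0.50690^3 × 0.49310^2 = 10 × 0.13024674 × 0.24314761 = 0.316692 (base)
P(M+8) = C(5,4) × 0.50690^1 × 0.49310^4 = 5 × 0.5069 × 0.05912076 = 0.149842
Relative intensity = 0.149842 / 0.316692 × 100 = 47.3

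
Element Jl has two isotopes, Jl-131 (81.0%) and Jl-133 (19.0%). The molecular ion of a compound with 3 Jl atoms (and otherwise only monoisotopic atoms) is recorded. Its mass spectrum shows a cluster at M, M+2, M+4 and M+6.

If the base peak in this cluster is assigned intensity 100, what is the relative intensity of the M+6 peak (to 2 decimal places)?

(0.810 + 0.190)^3 gives M 0.5314, M+2 0.3740, M+4 0.0877, M+6 0.0069; the largest is M.
P(M) = C(3,0) × 0.810^3 × 0.190^0 = 1 × 0.531441 × 1.0000 = 0.531441 (base)
P(M+6) = C(3,3) × 0.810^0 × 0.190^3 = 1 × 1.0000 × 0.006859 = 0.006859
Relative intensity = 0.006859 / 0.531441 × 100 = 1.29

1.29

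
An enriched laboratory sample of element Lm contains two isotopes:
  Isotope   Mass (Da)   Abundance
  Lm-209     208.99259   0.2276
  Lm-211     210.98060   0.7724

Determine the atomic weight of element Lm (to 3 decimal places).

210.528 Da

Average mass = Σ (abundance × isotope mass) = 0.2276 × 208.99259 + 0.7724 × 210.98060
= 47.566713 + 162.961415 = 210.528128 Da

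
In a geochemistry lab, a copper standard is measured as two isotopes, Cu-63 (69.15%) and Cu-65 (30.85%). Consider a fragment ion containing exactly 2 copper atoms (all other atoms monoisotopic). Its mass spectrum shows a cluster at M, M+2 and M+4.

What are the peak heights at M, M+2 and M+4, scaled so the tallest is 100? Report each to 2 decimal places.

100.00 : 89.23 : 19.90

Each Cu atom is independently Cu-63 (p = 0.6915) or Cu-65 (q = 0.3085); the cluster is the binomial expansion (p + q)^2.
P(M) = 0.6915^2 = 0.478172
P(M+2) = 2 × 0.6915^1 × 0.3085^1 = 0.426656
P(M+4) = 0.3085^2 = 0.095172
The M peak is largest (0.478172); scaling to 100 gives 100.00 : 89.23 : 19.90.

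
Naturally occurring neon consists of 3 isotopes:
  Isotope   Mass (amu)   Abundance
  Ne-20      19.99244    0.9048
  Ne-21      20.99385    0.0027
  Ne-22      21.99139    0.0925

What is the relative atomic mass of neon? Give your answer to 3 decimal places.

20.180 amu

Weight each isotope mass by its fractional abundance: 0.9048 × 19.99244 + 0.0027 × 20.99385 + 0.0925 × 21.99139
= 18.089160 + 0.056683 + 2.034204 = 20.180047 amu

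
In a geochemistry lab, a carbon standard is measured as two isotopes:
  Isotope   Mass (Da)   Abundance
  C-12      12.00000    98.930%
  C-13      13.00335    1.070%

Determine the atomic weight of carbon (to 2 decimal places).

12.01 Da

Weight each isotope mass by its fractional abundance: 0.98930 × 12.00000 + 0.01070 × 13.00335
= 11.871600 + 0.139136 = 12.010736 Da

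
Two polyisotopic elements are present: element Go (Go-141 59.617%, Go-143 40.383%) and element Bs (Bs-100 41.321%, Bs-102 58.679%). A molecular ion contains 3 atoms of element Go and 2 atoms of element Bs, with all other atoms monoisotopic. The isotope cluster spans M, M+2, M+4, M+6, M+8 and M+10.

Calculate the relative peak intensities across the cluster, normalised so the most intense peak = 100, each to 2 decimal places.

Element Go pattern (n=3): 0.21188995 : 0.43058616 : 0.29166783 : 0.06585606
Element Bs pattern (n=2): 0.1707425 : 0.48493499 : 0.3443225
Convolve the two distributions (both contribute in 2-u steps):
  M: 0.21188995×0.1707425 = 0.036179
  M+2: 0.21188995×0.48493499 + 0.43058616×0.1707425 = 0.176272
  M+4: 0.21188995×0.3443225 + 0.43058616×0.48493499 + 0.29166783×0.1707425 = 0.331565
  M+6: 0.43058616×0.3443225 + 0.29166783×0.48493499 + 0.06585606×0.1707425 = 0.300945
  M+8: 0.29166783×0.3443225 + 0.06585606×0.48493499 = 0.132364
  M+10: 0.06585606×0.3443225 = 0.022676
Scale to base peak (0.331565) = 100: 10.91 : 53.16 : 100.00 : 90.77 : 39.92 : 6.84

10.91 : 53.16 : 100.00 : 90.77 : 39.92 : 6.84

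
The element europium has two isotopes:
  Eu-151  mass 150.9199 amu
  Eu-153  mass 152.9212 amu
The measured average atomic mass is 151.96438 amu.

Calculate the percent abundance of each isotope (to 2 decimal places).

Writing the weighted mean with unknown fraction x of Eu-151:
150.9199·x + 152.9212·(1 − x) = 151.96438
(150.9199 − 152.9212)·x = 151.96438 − 152.9212
x = -0.95682 / -2.0013 = 0.47810 → 47.81% Eu-151, 52.19% Eu-153.

Eu-151: 47.81%, Eu-153: 52.19%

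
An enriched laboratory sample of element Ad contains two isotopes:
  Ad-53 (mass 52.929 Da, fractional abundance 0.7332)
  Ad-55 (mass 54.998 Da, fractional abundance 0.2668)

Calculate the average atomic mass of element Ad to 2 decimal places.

The abundance-weighted mean is 0.7332 × 52.929 + 0.2668 × 54.998
= 38.8075 + 14.6735 = 53.4810 Da

53.48 Da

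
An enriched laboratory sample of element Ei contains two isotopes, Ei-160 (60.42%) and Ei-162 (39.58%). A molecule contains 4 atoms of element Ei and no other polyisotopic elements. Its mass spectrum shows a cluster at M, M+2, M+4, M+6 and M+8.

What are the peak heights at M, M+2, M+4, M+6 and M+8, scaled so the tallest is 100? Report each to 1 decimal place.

38.2 : 100.0 : 98.3 : 42.9 : 7.0

Each Ei atom is independently Ei-160 (p = 0.6042) or Ei-162 (q = 0.3958); the cluster is the binomial expansion (p + q)^4.
P(M) = 0.6042^4 = 0.133267
P(M+2) = 4 × 0.6042^3 × 0.3958^1 = 0.349203
P(M+4) = 6 × 0.6042^2 × 0.3958^2 = 0.343134
P(M+6) = 4 × 0.6042^1 × 0.3958^3 = 0.149854
P(M+8) = 0.3958^4 = 0.024542
The M+2 peak is largest (0.349203); scaling to 100 gives 38.2 : 100.0 : 98.3 : 42.9 : 7.0.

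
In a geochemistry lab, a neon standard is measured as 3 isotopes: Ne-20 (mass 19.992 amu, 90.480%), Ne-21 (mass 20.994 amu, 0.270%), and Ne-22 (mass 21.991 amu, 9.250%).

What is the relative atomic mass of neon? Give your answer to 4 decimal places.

Average mass = Σ (abundance × isotope mass) = 0.90480 × 19.992 + 0.00270 × 20.994 + 0.09250 × 21.991
= 18.08876 + 0.05668 + 2.03417 = 20.17961 amu

20.1796 amu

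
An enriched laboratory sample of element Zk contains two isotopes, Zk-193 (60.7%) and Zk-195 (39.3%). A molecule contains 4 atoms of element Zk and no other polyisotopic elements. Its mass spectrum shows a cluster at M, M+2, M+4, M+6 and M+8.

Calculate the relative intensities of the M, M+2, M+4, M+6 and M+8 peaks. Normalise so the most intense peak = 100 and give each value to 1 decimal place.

Each Zk atom is independently Zk-193 (p = 0.607) or Zk-195 (q = 0.393); the cluster is the binomial expansion (p + q)^4.
P(M) = 0.607^4 = 0.135755
P(M+2) = 4 × 0.607^3 × 0.393^1 = 0.351576
P(M+4) = 6 × 0.607^2 × 0.393^2 = 0.341439
P(M+6) = 4 × 0.607^1 × 0.393^3 = 0.147376
P(M+8) = 0.393^4 = 0.023854
The M+2 peak is largest (0.351576); scaling to 100 gives 38.6 : 100.0 : 97.1 : 41.9 : 6.8.

38.6 : 100.0 : 97.1 : 41.9 : 6.8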